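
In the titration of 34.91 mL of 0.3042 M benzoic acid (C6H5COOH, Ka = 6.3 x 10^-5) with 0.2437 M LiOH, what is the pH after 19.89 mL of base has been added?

Initial n(C6H5COOH) = 0.3042 x 0.03491 = 0.01062 mol.
n(LiOH) added = 0.2437 x 0.01989 = 0.004847 mol, converting that many moles of C6H5COOH to C6H5COO-.
Remaining n(C6H5COOH) = 0.005772 mol; n(C6H5COO-) = 0.004847 mol.
By Henderson-Hasselbalch, pH = pKa + log([A^-]/[HA]) = 4.20 + log(0.004847/0.005772) = 4.20 + (-0.08) = 4.12.

4.12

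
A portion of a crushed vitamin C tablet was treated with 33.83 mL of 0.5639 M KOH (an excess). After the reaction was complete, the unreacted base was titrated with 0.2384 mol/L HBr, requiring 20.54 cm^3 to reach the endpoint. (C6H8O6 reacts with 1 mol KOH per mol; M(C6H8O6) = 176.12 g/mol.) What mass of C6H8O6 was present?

2.50 g

Total n(KOH) added = 0.5639 x 0.03383 = 0.01908 mol.
n(HBr) used = 0.2384 x 0.02054 = 0.004897 mol, which equals the excess n(KOH).
So n(KOH) consumed by the sample = 0.01908 - 0.004897 = 0.01418 mol.
n(C6H8O6) = 0.01418 / 1 = 0.01418 mol.
mass = 0.01418 mol x 176.12 g/mol = 2.50 g.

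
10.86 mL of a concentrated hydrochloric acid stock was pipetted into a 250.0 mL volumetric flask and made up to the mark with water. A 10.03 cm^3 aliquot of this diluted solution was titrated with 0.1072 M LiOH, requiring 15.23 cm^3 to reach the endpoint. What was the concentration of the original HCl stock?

3.75 M

n(LiOH) = 0.1072 x 0.01523 = 0.001633 mol.
n(HCl) in the aliquot = 0.001633 mol.
[diluted HCl] = 0.001633 / 0.01003 = 0.1628 M.
Dilution factor = 250.0/10.86 = 23.02, so [stock] = 0.1628 x 23.02 = 3.75 M.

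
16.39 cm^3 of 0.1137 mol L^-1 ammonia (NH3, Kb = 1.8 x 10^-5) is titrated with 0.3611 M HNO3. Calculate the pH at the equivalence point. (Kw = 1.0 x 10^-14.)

5.16

n(NH3) = 0.1137 x 0.01639 = 0.001864 mol; V(HNO3) at equivalence = 0.001864/0.3611 = 0.005161 L.
At equivalence the base is fully converted to NH4+; total volume = 0.02155 L, so [NH4+] = 0.001864/0.02155 = 0.08647 M.
Ka(NH4+) = Kw/Kb = 1.0e-14 / 1.8 x 10^-5 = 5.56e-10.
[H^+] = sqrt(Ka x [NH4+]) = sqrt(5.56e-10 x 0.08647) = 6.93e-6 M.
pH = -log(6.93e-6) = 5.16.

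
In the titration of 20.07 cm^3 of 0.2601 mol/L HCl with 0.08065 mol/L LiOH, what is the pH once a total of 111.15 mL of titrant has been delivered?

n(acid) = 0.2601 x 0.02007 = 0.005220 mol; n(LiOH) added = 0.08065 x 0.1111 = 0.008964 mol.
Base is in excess by 0.008964 - 0.005220 = 0.003744 mol in a total volume of 0.1312 L.
[OH^-] = 0.003744/0.1312 = 0.02853 M, so pOH = 1.54 and pH = 14.00 - 1.54 = 12.46.

12.46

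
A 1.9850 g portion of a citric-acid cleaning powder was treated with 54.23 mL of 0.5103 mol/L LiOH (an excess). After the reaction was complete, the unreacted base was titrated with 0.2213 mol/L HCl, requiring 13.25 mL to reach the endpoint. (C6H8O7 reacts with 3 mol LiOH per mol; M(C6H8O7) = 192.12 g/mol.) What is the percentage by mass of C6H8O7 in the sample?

79.8%

Total n(LiOH) added = 0.5103 x 0.05423 = 0.02767 mol.
n(HCl) used = 0.2213 x 0.01325 = 0.002932 mol, which equals the excess n(LiOH).
So n(LiOH) consumed by the sample = 0.02767 - 0.002932 = 0.02474 mol.
n(C6H8O7) = 0.02474 / 3 = 0.008247 mol.
mass C6H8O7 = 0.008247 x 192.12 = 1.584 g, so %C6H8O7 = 1.584/1.9850 x 100 = 79.8%.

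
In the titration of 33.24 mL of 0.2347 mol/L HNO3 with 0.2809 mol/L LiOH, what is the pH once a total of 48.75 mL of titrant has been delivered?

12.86

n(acid) = 0.2347 x 0.03324 = 0.007801 mol; n(LiOH) added = 0.2809 x 0.04875 = 0.01369 mol.
Base is in excess by 0.01369 - 0.007801 = 0.005892 mol in a total volume of 0.08199 L.
[OH^-] = 0.005892/0.08199 = 0.07187 M, so pOH = 1.14 and pH = 14.00 - 1.14 = 12.86.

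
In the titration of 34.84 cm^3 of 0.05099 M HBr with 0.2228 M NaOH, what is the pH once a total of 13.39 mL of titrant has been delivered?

12.40

n(acid) = 0.05099 x 0.03484 = 0.001776 mol; n(NaOH) added = 0.2228 x 0.01339 = 0.002983 mol.
Base is in excess by 0.002983 - 0.001776 = 0.001207 mol in a total volume of 0.04823 L.
[OH^-] = 0.001207/0.04823 = 0.02502 M, so pOH = 1.60 and pH = 14.00 - 1.60 = 12.40.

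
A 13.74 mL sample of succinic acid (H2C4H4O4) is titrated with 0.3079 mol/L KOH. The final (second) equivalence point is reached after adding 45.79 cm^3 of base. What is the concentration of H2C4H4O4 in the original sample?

0.513 M

n(KOH) = 0.3079 x 0.04579 = 0.01410 mol.
At the final (second) equivalence point, 2 mol OH^- react per mol H2C4H4O4, so n(H2C4H4O4) = 0.01410 / 2 = 0.007049 mol.
[H2C4H4O4] = 0.007049 / 0.01374 L = 0.513 M.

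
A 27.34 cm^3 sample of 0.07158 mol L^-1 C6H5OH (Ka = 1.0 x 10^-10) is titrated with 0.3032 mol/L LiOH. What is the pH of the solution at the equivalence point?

n(C6H5OH) = 0.07158 x 0.02734 = 0.001957 mol; V(LiOH) at equivalence = 0.001957/0.3032 = 0.006454 L.
At equivalence all the acid is converted to C6H5O-; total volume = 0.02734 + 0.006454 = 0.03379 L, so [C6H5O-] = 0.001957/0.03379 = 0.05791 M.
Kb = Kw/Ka = 1.0e-14 / 1.0 x 10^-10 = 0.000100.
[OH^-] = sqrt(Kb x [C6H5O-]) = sqrt(0.000100 x 0.05791) = 0.00241 M.
pOH = 2.62, so pH = 14.00 - 2.62 = 11.38.

11.38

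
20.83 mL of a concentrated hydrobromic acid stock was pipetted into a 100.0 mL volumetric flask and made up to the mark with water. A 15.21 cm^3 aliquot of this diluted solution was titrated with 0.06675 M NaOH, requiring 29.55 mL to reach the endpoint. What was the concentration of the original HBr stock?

0.623 M

n(NaOH) = 0.06675 x 0.02955 = 0.001972 mol.
n(HBr) in the aliquot = 0.001972 mol.
[diluted HBr] = 0.001972 / 0.01521 = 0.1297 M.
Dilution factor = 100.0/20.83 = 4.801, so [stock] = 0.1297 x 4.801 = 0.623 M.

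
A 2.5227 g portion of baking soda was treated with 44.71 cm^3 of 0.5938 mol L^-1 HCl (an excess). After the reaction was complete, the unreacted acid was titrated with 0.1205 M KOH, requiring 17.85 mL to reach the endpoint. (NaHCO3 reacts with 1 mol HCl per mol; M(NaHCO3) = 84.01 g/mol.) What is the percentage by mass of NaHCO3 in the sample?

81.2%

Total n(HCl) added = 0.5938 x 0.04471 = 0.02655 mol.
n(KOH) used = 0.1205 x 0.01785 = 0.002151 mol, which equals the excess n(HCl).
So n(HCl) consumed by the sample = 0.02655 - 0.002151 = 0.02440 mol.
n(NaHCO3) = 0.02440 / 1 = 0.02440 mol.
mass NaHCO3 = 0.02440 x 84.01 = 2.050 g, so %NaHCO3 = 2.050/2.5227 x 100 = 81.2%.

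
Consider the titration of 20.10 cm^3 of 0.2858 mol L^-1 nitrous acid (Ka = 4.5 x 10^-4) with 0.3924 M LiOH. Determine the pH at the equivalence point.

8.28

n(HNO2) = 0.2858 x 0.02010 = 0.005745 mol; V(LiOH) at equivalence = 0.005745/0.3924 = 0.01464 L.
At equivalence all the acid is converted to NO2-; total volume = 0.02010 + 0.01464 = 0.03474 L, so [NO2-] = 0.005745/0.03474 = 0.1654 M.
Kb = Kw/Ka = 1.0e-14 / 4.5 x 10^-4 = 2.22e-11.
[OH^-] = sqrt(Kb x [NO2-]) = sqrt(2.22e-11 x 0.1654) = 1.92e-6 M.
pOH = 5.72, so pH = 14.00 - 5.72 = 8.28.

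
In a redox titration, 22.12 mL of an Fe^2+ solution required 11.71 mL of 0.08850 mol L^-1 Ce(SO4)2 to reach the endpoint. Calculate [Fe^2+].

0.0469 M

n(Ce(SO4)2) = 0.08850 x 0.01171 = 0.001036 mol.
From the balanced equation, 1 mol Ce(SO4)2 reacts with 1 mol Fe^2+, so n(Fe^2+) = 0.001036 x 1/1 = 0.001036 mol.
[Fe^2+] = 0.001036 / 0.02212 L = 0.0469 M.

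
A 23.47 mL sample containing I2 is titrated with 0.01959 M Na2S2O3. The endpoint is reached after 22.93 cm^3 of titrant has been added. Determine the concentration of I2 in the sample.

n(Na2S2O3) = 0.01959 x 0.02293 = 0.0004492 mol.
From the balanced equation, 2 mol Na2S2O3 reacts with 1 mol I2, so n(I2) = 0.0004492 x 1/2 = 0.0002246 mol.
[I2] = 0.0002246 / 0.02347 L = 0.00957 M.

0.00957 M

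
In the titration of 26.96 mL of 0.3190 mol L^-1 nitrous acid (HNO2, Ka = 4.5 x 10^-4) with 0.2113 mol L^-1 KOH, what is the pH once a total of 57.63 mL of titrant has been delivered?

12.63

n(acid) = 0.3190 x 0.02696 = 0.008600 mol; n(KOH) added = 0.2113 x 0.05763 = 0.01218 mol.
Base is in excess by 0.01218 - 0.008600 = 0.003577 mol in a total volume of 0.08459 L.
[OH^-] = 0.003577/0.08459 = 0.04229 M, so pOH = 1.37 and pH = 14.00 - 1.37 = 12.63.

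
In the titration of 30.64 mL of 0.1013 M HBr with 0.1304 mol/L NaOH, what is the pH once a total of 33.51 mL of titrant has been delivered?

12.30

n(acid) = 0.1013 x 0.03064 = 0.003104 mol; n(NaOH) added = 0.1304 x 0.03351 = 0.004370 mol.
Base is in excess by 0.004370 - 0.003104 = 0.001266 mol in a total volume of 0.06415 L.
[OH^-] = 0.001266/0.06415 = 0.01973 M, so pOH = 1.70 and pH = 14.00 - 1.70 = 12.30.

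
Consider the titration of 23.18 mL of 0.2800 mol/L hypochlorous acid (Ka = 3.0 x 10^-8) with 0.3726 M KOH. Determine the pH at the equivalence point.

n(HClO) = 0.2800 x 0.02318 = 0.006490 mol; V(KOH) at equivalence = 0.006490/0.3726 = 0.01742 L.
At equivalence all the acid is converted to ClO-; total volume = 0.02318 + 0.01742 = 0.04060 L, so [ClO-] = 0.006490/0.04060 = 0.1599 M.
Kb = Kw/Ka = 1.0e-14 / 3.0 x 10^-8 = 3.33e-7.
[OH^-] = sqrt(Kb x [ClO-]) = sqrt(3.33e-7 x 0.1599) = 0.000231 M.
pOH = 3.64, so pH = 14.00 - 3.64 = 10.36.

10.36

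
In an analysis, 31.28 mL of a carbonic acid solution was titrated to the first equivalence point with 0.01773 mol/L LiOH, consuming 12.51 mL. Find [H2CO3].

0.00709 M

n(LiOH) = 0.01773 x 0.01251 = 0.0002218 mol.
At the first equivalence point, 1 mol OH^- react per mol H2CO3, so n(H2CO3) = 0.0002218 / 1 = 0.0002218 mol.
[H2CO3] = 0.0002218 / 0.03128 L = 0.00709 M.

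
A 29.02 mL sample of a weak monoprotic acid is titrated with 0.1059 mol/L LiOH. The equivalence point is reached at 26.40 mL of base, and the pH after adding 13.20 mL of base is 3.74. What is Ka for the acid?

1.8 x 10^-4

13.20 mL is half of the equivalence volume, so this is the half-equivalence point where [HA] = [A^-].
At half-equivalence pH = pKa, so pKa = 3.74.
Ka = 10^(-3.74) = 1.8 x 10^-4.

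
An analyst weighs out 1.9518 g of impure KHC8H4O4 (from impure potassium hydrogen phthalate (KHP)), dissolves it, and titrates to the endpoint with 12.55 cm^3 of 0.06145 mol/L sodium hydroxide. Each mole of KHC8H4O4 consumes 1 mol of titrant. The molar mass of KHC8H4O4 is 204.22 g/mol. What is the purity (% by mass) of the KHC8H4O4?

n(NaOH) = 0.06145 x 0.01255 = 0.0007712 mol.
n(KHC8H4O4) = 0.0007712 / 1 = 0.0007712 mol.
mass of KHC8H4O4 = 0.0007712 x 204.22 = 0.1575 g.
% purity = 0.1575 / 1.9518 x 100 = 8.07%.

8.07%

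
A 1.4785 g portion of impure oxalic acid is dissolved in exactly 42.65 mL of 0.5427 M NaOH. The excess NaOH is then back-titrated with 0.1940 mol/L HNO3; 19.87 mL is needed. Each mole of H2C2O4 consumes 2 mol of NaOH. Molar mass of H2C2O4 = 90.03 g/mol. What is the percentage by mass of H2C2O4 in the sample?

58.7%

Total n(NaOH) added = 0.5427 x 0.04265 = 0.02315 mol.
n(HNO3) used = 0.1940 x 0.01987 = 0.003855 mol, which equals the excess n(NaOH).
So n(NaOH) consumed by the sample = 0.02315 - 0.003855 = 0.01929 mol.
n(H2C2O4) = 0.01929 / 2 = 0.009646 mol.
mass H2C2O4 = 0.009646 x 90.03 = 0.8684 g, so %H2C2O4 = 0.8684/1.4785 x 100 = 58.7%.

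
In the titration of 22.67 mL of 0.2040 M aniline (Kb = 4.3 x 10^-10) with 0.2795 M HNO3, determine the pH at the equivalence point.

2.78

n(C6H5NH2) = 0.2040 x 0.02267 = 0.004625 mol; V(HNO3) at equivalence = 0.004625/0.2795 = 0.01655 L.
At equivalence the base is fully converted to C6H5NH3+; total volume = 0.03922 L, so [C6H5NH3+] = 0.004625/0.03922 = 0.1179 M.
Ka(C6H5NH3+) = Kw/Kb = 1.0e-14 / 4.3 x 10^-10 = 2.33e-5.
[H^+] = sqrt(Ka x [C6H5NH3+]) = sqrt(2.33e-5 x 0.1179) = 0.00166 M.
pH = -log(0.00166) = 2.78.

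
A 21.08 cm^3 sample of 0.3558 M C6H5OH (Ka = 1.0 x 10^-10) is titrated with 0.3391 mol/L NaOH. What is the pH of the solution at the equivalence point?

n(C6H5OH) = 0.3558 x 0.02108 = 0.007500 mol; V(NaOH) at equivalence = 0.007500/0.3391 = 0.02212 L.
At equivalence all the acid is converted to C6H5O-; total volume = 0.02108 + 0.02212 = 0.04320 L, so [C6H5O-] = 0.007500/0.04320 = 0.1736 M.
Kb = Kw/Ka = 1.0e-14 / 1.0 x 10^-10 = 0.000100.
[OH^-] = sqrt(Kb x [C6H5O-]) = sqrt(0.000100 x 0.1736) = 0.00417 M.
pOH = 2.38, so pH = 14.00 - 2.38 = 11.62.

11.62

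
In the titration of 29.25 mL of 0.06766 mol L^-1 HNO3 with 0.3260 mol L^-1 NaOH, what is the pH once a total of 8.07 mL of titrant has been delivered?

n(acid) = 0.06766 x 0.02925 = 0.001979 mol; n(NaOH) added = 0.3260 x 0.008070 = 0.002631 mol.
Base is in excess by 0.002631 - 0.001979 = 0.0006518 mol in a total volume of 0.03732 L.
[OH^-] = 0.0006518/0.03732 = 0.01746 M, so pOH = 1.76 and pH = 14.00 - 1.76 = 12.24.

12.24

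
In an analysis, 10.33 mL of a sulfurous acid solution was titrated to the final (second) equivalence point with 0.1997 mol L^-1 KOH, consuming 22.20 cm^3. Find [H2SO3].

0.215 M

n(KOH) = 0.1997 x 0.02220 = 0.004433 mol.
At the final (second) equivalence point, 2 mol OH^- react per mol H2SO3, so n(H2SO3) = 0.004433 / 2 = 0.002217 mol.
[H2SO3] = 0.002217 / 0.01033 L = 0.215 M.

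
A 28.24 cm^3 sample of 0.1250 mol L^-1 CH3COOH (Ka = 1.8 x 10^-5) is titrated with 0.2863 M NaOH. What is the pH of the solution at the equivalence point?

n(CH3COOH) = 0.1250 x 0.02824 = 0.003530 mol; V(NaOH) at equivalence = 0.003530/0.2863 = 0.01233 L.
At equivalence all the acid is converted to CH3COO-; total volume = 0.02824 + 0.01233 = 0.04057 L, so [CH3COO-] = 0.003530/0.04057 = 0.08701 M.
Kb = Kw/Ka = 1.0e-14 / 1.8 x 10^-5 = 5.56e-10.
[OH^-] = sqrt(Kb x [CH3COO-]) = sqrt(5.56e-10 x 0.08701) = 6.95e-6 M.
pOH = 5.16, so pH = 14.00 - 5.16 = 8.84.

8.84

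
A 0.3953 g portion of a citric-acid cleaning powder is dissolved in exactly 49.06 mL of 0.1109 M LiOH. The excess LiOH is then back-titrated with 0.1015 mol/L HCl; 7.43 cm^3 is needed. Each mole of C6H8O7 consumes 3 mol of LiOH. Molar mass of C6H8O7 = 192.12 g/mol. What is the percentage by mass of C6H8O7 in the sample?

Total n(LiOH) added = 0.1109 x 0.04906 = 0.005441 mol.
n(HCl) used = 0.1015 x 0.007430 = 0.0007541 mol, which equals the excess n(LiOH).
So n(LiOH) consumed by the sample = 0.005441 - 0.0007541 = 0.004687 mol.
n(C6H8O7) = 0.004687 / 3 = 0.001562 mol.
mass C6H8O7 = 0.001562 x 192.12 = 0.3001 g, so %C6H8O7 = 0.3001/0.3953 x 100 = 75.9%.

75.9%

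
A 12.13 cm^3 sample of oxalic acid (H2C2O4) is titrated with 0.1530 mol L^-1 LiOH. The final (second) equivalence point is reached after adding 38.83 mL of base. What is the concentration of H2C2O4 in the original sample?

0.245 M

n(LiOH) = 0.1530 x 0.03883 = 0.005941 mol.
At the final (second) equivalence point, 2 mol OH^- react per mol H2C2O4, so n(H2C2O4) = 0.005941 / 2 = 0.002970 mol.
[H2C2O4] = 0.002970 / 0.01213 L = 0.245 M.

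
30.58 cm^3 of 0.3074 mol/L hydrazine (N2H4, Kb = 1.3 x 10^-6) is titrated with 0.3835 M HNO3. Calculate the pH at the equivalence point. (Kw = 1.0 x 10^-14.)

4.44

n(N2H4) = 0.3074 x 0.03058 = 0.009400 mol; V(HNO3) at equivalence = 0.009400/0.3835 = 0.02451 L.
At equivalence the base is fully converted to N2H5+; total volume = 0.05509 L, so [N2H5+] = 0.009400/0.05509 = 0.1706 M.
Ka(N2H5+) = Kw/Kb = 1.0e-14 / 1.3 x 10^-6 = 7.69e-9.
[H^+] = sqrt(Ka x [N2H5+]) = sqrt(7.69e-9 x 0.1706) = 3.62e-5 M.
pH = -log(3.62e-5) = 4.44.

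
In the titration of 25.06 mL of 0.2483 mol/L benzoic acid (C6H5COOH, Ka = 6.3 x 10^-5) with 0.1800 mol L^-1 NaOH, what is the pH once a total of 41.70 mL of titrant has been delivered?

n(acid) = 0.2483 x 0.02506 = 0.006222 mol; n(NaOH) added = 0.1800 x 0.04170 = 0.007506 mol.
Base is in excess by 0.007506 - 0.006222 = 0.001284 mol in a total volume of 0.06676 L.
[OH^-] = 0.001284/0.06676 = 0.01923 M, so pOH = 1.72 and pH = 14.00 - 1.72 = 12.28.

12.28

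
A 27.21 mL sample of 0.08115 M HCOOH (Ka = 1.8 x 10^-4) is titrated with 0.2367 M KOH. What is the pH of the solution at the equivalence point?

8.26

n(HCOOH) = 0.08115 x 0.02721 = 0.002208 mol; V(KOH) at equivalence = 0.002208/0.2367 = 0.009329 L.
At equivalence all the acid is converted to HCOO-; total volume = 0.02721 + 0.009329 = 0.03654 L, so [HCOO-] = 0.002208/0.03654 = 0.06043 M.
Kb = Kw/Ka = 1.0e-14 / 1.8 x 10^-4 = 5.56e-11.
[OH^-] = sqrt(Kb x [HCOO-]) = sqrt(5.56e-11 x 0.06043) = 1.83e-6 M.
pOH = 5.74, so pH = 14.00 - 5.74 = 8.26.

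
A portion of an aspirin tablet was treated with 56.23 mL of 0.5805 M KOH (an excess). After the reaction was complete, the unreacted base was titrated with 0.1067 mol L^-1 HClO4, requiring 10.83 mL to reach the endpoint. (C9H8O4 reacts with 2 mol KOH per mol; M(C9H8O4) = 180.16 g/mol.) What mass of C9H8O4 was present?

Total n(KOH) added = 0.5805 x 0.05623 = 0.03264 mol.
n(HClO4) used = 0.1067 x 0.01083 = 0.001156 mol, which equals the excess n(KOH).
So n(KOH) consumed by the sample = 0.03264 - 0.001156 = 0.03149 mol.
n(C9H8O4) = 0.03149 / 2 = 0.01574 mol.
mass = 0.01574 mol x 180.16 g/mol = 2.84 g.

2.84 g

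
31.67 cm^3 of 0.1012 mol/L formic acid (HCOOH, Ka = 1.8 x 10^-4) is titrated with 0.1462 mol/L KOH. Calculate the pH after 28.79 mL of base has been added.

n(acid) = 0.1012 x 0.03167 = 0.003205 mol; n(KOH) added = 0.1462 x 0.02879 = 0.004209 mol.
Base is in excess by 0.004209 - 0.003205 = 0.001004 mol in a total volume of 0.06046 L.
[OH^-] = 0.001004/0.06046 = 0.01661 M, so pOH = 1.78 and pH = 14.00 - 1.78 = 12.22.

12.22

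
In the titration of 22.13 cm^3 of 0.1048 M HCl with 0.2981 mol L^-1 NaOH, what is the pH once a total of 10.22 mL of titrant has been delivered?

n(acid) = 0.1048 x 0.02213 = 0.002319 mol; n(NaOH) added = 0.2981 x 0.01022 = 0.003047 mol.
Base is in excess by 0.003047 - 0.002319 = 0.0007274 mol in a total volume of 0.03235 L.
[OH^-] = 0.0007274/0.03235 = 0.02248 M, so pOH = 1.65 and pH = 14.00 - 1.65 = 12.35.

12.35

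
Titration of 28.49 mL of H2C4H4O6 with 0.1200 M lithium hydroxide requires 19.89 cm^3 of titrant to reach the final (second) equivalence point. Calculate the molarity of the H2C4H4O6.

0.0419 M

n(LiOH) = 0.1200 x 0.01989 = 0.002387 mol.
At the final (second) equivalence point, 2 mol OH^- react per mol H2C4H4O6, so n(H2C4H4O6) = 0.002387 / 2 = 0.001193 mol.
[H2C4H4O6] = 0.001193 / 0.02849 L = 0.0419 M.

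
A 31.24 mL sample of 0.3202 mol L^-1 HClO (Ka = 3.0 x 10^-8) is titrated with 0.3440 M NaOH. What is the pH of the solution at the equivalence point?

n(HClO) = 0.3202 x 0.03124 = 0.01000 mol; V(NaOH) at equivalence = 0.01000/0.3440 = 0.02908 L.
At equivalence all the acid is converted to ClO-; total volume = 0.03124 + 0.02908 = 0.06032 L, so [ClO-] = 0.01000/0.06032 = 0.1658 M.
Kb = Kw/Ka = 1.0e-14 / 3.0 x 10^-8 = 3.33e-7.
[OH^-] = sqrt(Kb x [ClO-]) = sqrt(3.33e-7 x 0.1658) = 0.000235 M.
pOH = 3.63, so pH = 14.00 - 3.63 = 10.37.

10.37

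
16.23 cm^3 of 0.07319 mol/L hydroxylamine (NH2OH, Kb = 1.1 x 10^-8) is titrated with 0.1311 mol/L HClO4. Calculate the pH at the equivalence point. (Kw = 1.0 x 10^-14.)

n(NH2OH) = 0.07319 x 0.01623 = 0.001188 mol; V(HClO4) at equivalence = 0.001188/0.1311 = 0.009061 L.
At equivalence the base is fully converted to NH3OH+; total volume = 0.02529 L, so [NH3OH+] = 0.001188/0.02529 = 0.04697 M.
Ka(NH3OH+) = Kw/Kb = 1.0e-14 / 1.1 x 10^-8 = 9.09e-7.
[H^+] = sqrt(Ka x [NH3OH+]) = sqrt(9.09e-7 x 0.04697) = 0.000207 M.
pH = -log(0.000207) = 3.68.

3.68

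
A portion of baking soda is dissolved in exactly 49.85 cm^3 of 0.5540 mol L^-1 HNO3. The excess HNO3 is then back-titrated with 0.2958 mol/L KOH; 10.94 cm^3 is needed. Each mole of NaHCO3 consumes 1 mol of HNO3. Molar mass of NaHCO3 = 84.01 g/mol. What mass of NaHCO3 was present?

2.05 g

Total n(HNO3) added = 0.5540 x 0.04985 = 0.02762 mol.
n(KOH) used = 0.2958 x 0.01094 = 0.003236 mol, which equals the excess n(HNO3).
So n(HNO3) consumed by the sample = 0.02762 - 0.003236 = 0.02438 mol.
n(NaHCO3) = 0.02438 / 1 = 0.02438 mol.
mass = 0.02438 mol x 84.01 g/mol = 2.05 g.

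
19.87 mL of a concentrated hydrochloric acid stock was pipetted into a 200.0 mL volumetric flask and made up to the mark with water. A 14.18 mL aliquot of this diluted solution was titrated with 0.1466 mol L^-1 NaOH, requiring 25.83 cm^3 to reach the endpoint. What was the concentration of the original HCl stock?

2.69 M

n(NaOH) = 0.1466 x 0.02583 = 0.003787 mol.
n(HCl) in the aliquot = 0.003787 mol.
[diluted HCl] = 0.003787 / 0.01418 = 0.2670 M.
Dilution factor = 200.0/19.87 = 10.07, so [stock] = 0.2670 x 10.07 = 2.69 M.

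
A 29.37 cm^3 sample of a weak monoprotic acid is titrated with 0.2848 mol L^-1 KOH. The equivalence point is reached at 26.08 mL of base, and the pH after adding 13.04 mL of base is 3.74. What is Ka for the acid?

1.8 x 10^-4

13.04 mL is half of the equivalence volume, so this is the half-equivalence point where [HA] = [A^-].
At half-equivalence pH = pKa, so pKa = 3.74.
Ka = 10^(-3.74) = 1.8 x 10^-4.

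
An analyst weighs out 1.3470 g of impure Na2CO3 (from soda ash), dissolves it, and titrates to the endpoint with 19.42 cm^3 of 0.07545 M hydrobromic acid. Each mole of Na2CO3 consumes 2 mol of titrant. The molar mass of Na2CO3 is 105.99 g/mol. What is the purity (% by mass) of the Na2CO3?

n(HBr) = 0.07545 x 0.01942 = 0.001465 mol.
n(Na2CO3) = 0.001465 / 2 = 0.0007326 mol.
mass of Na2CO3 = 0.0007326 x 105.99 = 0.07765 g.
% purity = 0.07765 / 1.3470 x 100 = 5.76%.

5.76%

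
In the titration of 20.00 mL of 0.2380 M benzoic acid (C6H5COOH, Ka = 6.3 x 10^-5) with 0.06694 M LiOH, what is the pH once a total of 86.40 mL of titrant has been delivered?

n(acid) = 0.2380 x 0.02000 = 0.004760 mol; n(LiOH) added = 0.06694 x 0.08640 = 0.005784 mol.
Base is in excess by 0.005784 - 0.004760 = 0.001024 mol in a total volume of 0.1064 L.
[OH^-] = 0.001024/0.1064 = 0.009620 M, so pOH = 2.02 and pH = 14.00 - 2.02 = 11.98.

11.98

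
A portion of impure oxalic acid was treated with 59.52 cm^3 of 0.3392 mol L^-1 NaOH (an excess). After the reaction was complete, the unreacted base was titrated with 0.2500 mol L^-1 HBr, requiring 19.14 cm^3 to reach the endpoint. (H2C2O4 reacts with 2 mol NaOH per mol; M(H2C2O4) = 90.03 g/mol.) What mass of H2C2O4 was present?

Total n(NaOH) added = 0.3392 x 0.05952 = 0.02019 mol.
n(HBr) used = 0.2500 x 0.01914 = 0.004785 mol, which equals the excess n(NaOH).
So n(NaOH) consumed by the sample = 0.02019 - 0.004785 = 0.01540 mol.
n(H2C2O4) = 0.01540 / 2 = 0.007702 mol.
mass = 0.007702 mol x 90.03 g/mol = 0.693 g.

0.693 g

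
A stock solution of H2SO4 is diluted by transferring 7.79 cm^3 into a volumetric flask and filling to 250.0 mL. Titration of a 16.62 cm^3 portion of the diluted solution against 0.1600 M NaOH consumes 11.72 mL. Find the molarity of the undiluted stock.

n(NaOH) = 0.1600 x 0.01172 = 0.001875 mol.
n(H2SO4) in the aliquot = 0.001875 x 1/2 = 0.0009376 mol.
[diluted H2SO4] = 0.0009376 / 0.01662 = 0.05641 M.
Dilution factor = 250.0/7.790 = 32.09, so [stock] = 0.05641 x 32.09 = 1.81 M.

1.81 M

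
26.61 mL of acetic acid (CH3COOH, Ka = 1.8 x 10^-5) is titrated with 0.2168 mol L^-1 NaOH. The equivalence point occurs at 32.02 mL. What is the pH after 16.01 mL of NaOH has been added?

16.01 mL is exactly half the equivalence volume (32.02/2), i.e. the half-equivalence point.
There, n(HA) = n(A^-), so pH = pKa = -log(1.8 x 10^-5) = 4.74.

4.74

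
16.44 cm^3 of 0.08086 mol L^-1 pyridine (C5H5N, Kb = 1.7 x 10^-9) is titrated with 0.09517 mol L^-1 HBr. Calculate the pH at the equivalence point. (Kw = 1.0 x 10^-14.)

3.29

n(C5H5N) = 0.08086 x 0.01644 = 0.001329 mol; V(HBr) at equivalence = 0.001329/0.09517 = 0.01397 L.
At equivalence the base is fully converted to C5H5NH+; total volume = 0.03041 L, so [C5H5NH+] = 0.001329/0.03041 = 0.04372 M.
Ka(C5H5NH+) = Kw/Kb = 1.0e-14 / 1.7 x 10^-9 = 5.88e-6.
[H^+] = sqrt(Ka x [C5H5NH+]) = sqrt(5.88e-6 x 0.04372) = 0.000507 M.
pH = -log(0.000507) = 3.29.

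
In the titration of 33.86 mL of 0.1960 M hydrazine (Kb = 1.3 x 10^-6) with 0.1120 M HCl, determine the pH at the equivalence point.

4.63

n(N2H4) = 0.1960 x 0.03386 = 0.006637 mol; V(HCl) at equivalence = 0.006637/0.1120 = 0.05926 L.
At equivalence the base is fully converted to N2H5+; total volume = 0.09312 L, so [N2H5+] = 0.006637/0.09312 = 0.07127 M.
Ka(N2H5+) = Kw/Kb = 1.0e-14 / 1.3 x 10^-6 = 7.69e-9.
[H^+] = sqrt(Ka x [N2H5+]) = sqrt(7.69e-9 x 0.07127) = 2.34e-5 M.
pH = -log(2.34e-5) = 4.63.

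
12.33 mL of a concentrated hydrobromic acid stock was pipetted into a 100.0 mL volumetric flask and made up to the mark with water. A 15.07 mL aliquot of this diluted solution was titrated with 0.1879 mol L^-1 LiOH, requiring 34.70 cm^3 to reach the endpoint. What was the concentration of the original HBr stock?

n(LiOH) = 0.1879 x 0.03470 = 0.006520 mol.
n(HBr) in the aliquot = 0.006520 mol.
[diluted HBr] = 0.006520 / 0.01507 = 0.4327 M.
Dilution factor = 100.0/12.33 = 8.110, so [stock] = 0.4327 x 8.110 = 3.51 M.

3.51 M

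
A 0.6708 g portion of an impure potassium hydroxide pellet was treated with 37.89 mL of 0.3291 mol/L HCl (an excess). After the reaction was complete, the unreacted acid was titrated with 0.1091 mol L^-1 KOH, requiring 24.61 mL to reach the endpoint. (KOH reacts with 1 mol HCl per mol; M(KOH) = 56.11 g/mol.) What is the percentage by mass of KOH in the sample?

81.8%

Total n(HCl) added = 0.3291 x 0.03789 = 0.01247 mol.
n(KOH) used = 0.1091 x 0.02461 = 0.002685 mol, which equals the excess n(HCl).
So n(HCl) consumed by the sample = 0.01247 - 0.002685 = 0.009785 mol.
n(KOH) = 0.009785 / 1 = 0.009785 mol.
mass KOH = 0.009785 x 56.11 = 0.5490 g, so %KOH = 0.5490/0.6708 x 100 = 81.8%.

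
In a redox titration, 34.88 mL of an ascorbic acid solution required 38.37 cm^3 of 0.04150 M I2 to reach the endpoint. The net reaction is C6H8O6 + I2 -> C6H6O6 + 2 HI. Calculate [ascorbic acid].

0.0457 M

n(I2) = 0.04150 x 0.03837 = 0.001592 mol.
From the balanced equation, 1 mol I2 reacts with 1 mol ascorbic acid, so n(ascorbic acid) = 0.001592 x 1/1 = 0.001592 mol.
[ascorbic acid] = 0.001592 / 0.03488 L = 0.0457 M.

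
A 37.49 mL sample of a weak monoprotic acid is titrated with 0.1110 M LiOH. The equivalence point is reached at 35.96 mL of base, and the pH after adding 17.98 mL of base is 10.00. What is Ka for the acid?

1.0 x 10^-10

17.98 mL is half of the equivalence volume, so this is the half-equivalence point where [HA] = [A^-].
At half-equivalence pH = pKa, so pKa = 10.00.
Ka = 10^(-10.00) = 1.0 x 10^-10.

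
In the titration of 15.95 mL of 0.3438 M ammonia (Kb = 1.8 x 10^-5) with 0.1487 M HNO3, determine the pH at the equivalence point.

5.12

n(NH3) = 0.3438 x 0.01595 = 0.005484 mol; V(HNO3) at equivalence = 0.005484/0.1487 = 0.03688 L.
At equivalence the base is fully converted to NH4+; total volume = 0.05283 L, so [NH4+] = 0.005484/0.05283 = 0.1038 M.
Ka(NH4+) = Kw/Kb = 1.0e-14 / 1.8 x 10^-5 = 5.56e-10.
[H^+] = sqrt(Ka x [NH4+]) = sqrt(5.56e-10 x 0.1038) = 7.59e-6 M.
pH = -log(7.59e-6) = 5.12.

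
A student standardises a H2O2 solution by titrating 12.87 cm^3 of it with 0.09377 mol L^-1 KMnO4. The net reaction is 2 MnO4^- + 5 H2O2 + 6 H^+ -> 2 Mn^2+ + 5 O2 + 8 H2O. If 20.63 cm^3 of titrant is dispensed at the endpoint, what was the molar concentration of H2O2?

0.376 M

n(KMnO4) = 0.09377 x 0.02063 = 0.001934 mol.
From the balanced equation, 2 mol KMnO4 reacts with 5 mol H2O2, so n(H2O2) = 0.001934 x 5/2 = 0.004836 mol.
[H2O2] = 0.004836 / 0.01287 L = 0.376 M.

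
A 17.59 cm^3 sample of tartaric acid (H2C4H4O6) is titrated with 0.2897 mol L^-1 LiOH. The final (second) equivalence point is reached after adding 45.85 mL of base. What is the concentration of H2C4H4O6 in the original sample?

0.378 M

n(LiOH) = 0.2897 x 0.04585 = 0.01328 mol.
At the final (second) equivalence point, 2 mol OH^- react per mol H2C4H4O6, so n(H2C4H4O6) = 0.01328 / 2 = 0.006641 mol.
[H2C4H4O6] = 0.006641 / 0.01759 L = 0.378 M.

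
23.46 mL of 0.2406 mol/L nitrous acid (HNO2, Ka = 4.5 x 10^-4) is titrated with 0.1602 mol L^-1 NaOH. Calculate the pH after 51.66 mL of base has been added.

n(acid) = 0.2406 x 0.02346 = 0.005644 mol; n(NaOH) added = 0.1602 x 0.05166 = 0.008276 mol.
Base is in excess by 0.008276 - 0.005644 = 0.002631 mol in a total volume of 0.07512 L.
[OH^-] = 0.002631/0.07512 = 0.03503 M, so pOH = 1.46 and pH = 14.00 - 1.46 = 12.54.

12.54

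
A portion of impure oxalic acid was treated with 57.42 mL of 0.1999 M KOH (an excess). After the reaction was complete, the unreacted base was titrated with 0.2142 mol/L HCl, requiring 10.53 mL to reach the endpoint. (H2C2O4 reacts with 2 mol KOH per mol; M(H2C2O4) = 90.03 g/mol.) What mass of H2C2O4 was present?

0.415 g

Total n(KOH) added = 0.1999 x 0.05742 = 0.01148 mol.
n(HCl) used = 0.2142 x 0.01053 = 0.002256 mol, which equals the excess n(KOH).
So n(KOH) consumed by the sample = 0.01148 - 0.002256 = 0.009223 mol.
n(H2C2O4) = 0.009223 / 2 = 0.004611 mol.
mass = 0.004611 mol x 90.03 g/mol = 0.415 g.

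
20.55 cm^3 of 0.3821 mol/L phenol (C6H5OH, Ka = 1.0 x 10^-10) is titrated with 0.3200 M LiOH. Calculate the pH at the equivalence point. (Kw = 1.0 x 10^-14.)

n(C6H5OH) = 0.3821 x 0.02055 = 0.007852 mol; V(LiOH) at equivalence = 0.007852/0.3200 = 0.02454 L.
At equivalence all the acid is converted to C6H5O-; total volume = 0.02055 + 0.02454 = 0.04509 L, so [C6H5O-] = 0.007852/0.04509 = 0.1742 M.
Kb = Kw/Ka = 1.0e-14 / 1.0 x 10^-10 = 0.000100.
[OH^-] = sqrt(Kb x [C6H5O-]) = sqrt(0.000100 x 0.1742) = 0.00417 M.
pOH = 2.38, so pH = 14.00 - 2.38 = 11.62.

11.62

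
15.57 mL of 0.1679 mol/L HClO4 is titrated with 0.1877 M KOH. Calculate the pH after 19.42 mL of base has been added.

n(acid) = 0.1679 x 0.01557 = 0.002614 mol; n(KOH) added = 0.1877 x 0.01942 = 0.003645 mol.
Base is in excess by 0.003645 - 0.002614 = 0.001031 mol in a total volume of 0.03499 L.
[OH^-] = 0.001031/0.03499 = 0.02946 M, so pOH = 1.53 and pH = 14.00 - 1.53 = 12.47.

12.47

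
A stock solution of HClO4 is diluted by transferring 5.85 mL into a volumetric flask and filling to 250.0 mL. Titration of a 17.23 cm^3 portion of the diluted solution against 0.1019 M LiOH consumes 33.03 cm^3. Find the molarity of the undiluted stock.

n(LiOH) = 0.1019 x 0.03303 = 0.003366 mol.
n(HClO4) in the aliquot = 0.003366 mol.
[diluted HClO4] = 0.003366 / 0.01723 = 0.1953 M.
Dilution factor = 250.0/5.850 = 42.74, so [stock] = 0.1953 x 42.74 = 8.35 M.

8.35 M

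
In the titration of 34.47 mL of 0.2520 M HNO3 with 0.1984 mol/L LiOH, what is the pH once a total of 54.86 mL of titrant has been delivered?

n(acid) = 0.2520 x 0.03447 = 0.008686 mol; n(LiOH) added = 0.1984 x 0.05486 = 0.01088 mol.
Base is in excess by 0.01088 - 0.008686 = 0.002198 mol in a total volume of 0.08933 L.
[OH^-] = 0.002198/0.08933 = 0.02460 M, so pOH = 1.61 and pH = 14.00 - 1.61 = 12.39.

12.39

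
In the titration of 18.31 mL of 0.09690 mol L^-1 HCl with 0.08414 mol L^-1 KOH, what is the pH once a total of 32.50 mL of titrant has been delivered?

12.28

n(acid) = 0.09690 x 0.01831 = 0.001774 mol; n(KOH) added = 0.08414 x 0.03250 = 0.002735 mol.
Base is in excess by 0.002735 - 0.001774 = 0.0009603 mol in a total volume of 0.05081 L.
[OH^-] = 0.0009603/0.05081 = 0.01890 M, so pOH = 1.72 and pH = 14.00 - 1.72 = 12.28.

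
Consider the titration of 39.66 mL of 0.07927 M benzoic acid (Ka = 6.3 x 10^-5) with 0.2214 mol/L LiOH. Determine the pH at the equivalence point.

n(C6H5COOH) = 0.07927 x 0.03966 = 0.003144 mol; V(LiOH) at equivalence = 0.003144/0.2214 = 0.01420 L.
At equivalence all the acid is converted to C6H5COO-; total volume = 0.03966 + 0.01420 = 0.05386 L, so [C6H5COO-] = 0.003144/0.05386 = 0.05837 M.
Kb = Kw/Ka = 1.0e-14 / 6.3 x 10^-5 = 1.59e-10.
[OH^-] = sqrt(Kb x [C6H5COO-]) = sqrt(1.59e-10 x 0.05837) = 3.04e-6 M.
pOH = 5.52, so pH = 14.00 - 5.52 = 8.48.

8.48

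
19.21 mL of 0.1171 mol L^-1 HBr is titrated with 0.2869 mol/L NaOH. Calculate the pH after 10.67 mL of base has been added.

12.43

n(acid) = 0.1171 x 0.01921 = 0.002249 mol; n(NaOH) added = 0.2869 x 0.01067 = 0.003061 mol.
Base is in excess by 0.003061 - 0.002249 = 0.0008117 mol in a total volume of 0.02988 L.
[OH^-] = 0.0008117/0.02988 = 0.02717 M, so pOH = 1.57 and pH = 14.00 - 1.57 = 12.43.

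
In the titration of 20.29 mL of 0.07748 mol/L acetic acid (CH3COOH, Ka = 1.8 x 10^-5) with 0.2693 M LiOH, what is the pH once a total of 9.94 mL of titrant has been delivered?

12.56

n(acid) = 0.07748 x 0.02029 = 0.001572 mol; n(LiOH) added = 0.2693 x 0.009940 = 0.002677 mol.
Base is in excess by 0.002677 - 0.001572 = 0.001105 mol in a total volume of 0.03023 L.
[OH^-] = 0.001105/0.03023 = 0.03655 M, so pOH = 1.44 and pH = 14.00 - 1.44 = 12.56.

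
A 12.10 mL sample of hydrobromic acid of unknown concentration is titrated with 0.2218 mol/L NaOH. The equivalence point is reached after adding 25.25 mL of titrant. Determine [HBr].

0.463 M

n(NaOH) delivered = 0.2218 x 0.02525 = 0.005600 mol.
For a 1:1 reaction, n(HBr) = 0.005600 mol.
[HBr] = 0.005600 mol / 0.01210 L = 0.463 M.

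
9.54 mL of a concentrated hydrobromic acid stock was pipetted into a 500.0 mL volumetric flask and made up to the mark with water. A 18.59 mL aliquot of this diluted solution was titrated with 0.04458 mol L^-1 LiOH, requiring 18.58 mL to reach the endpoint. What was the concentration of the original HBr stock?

2.34 M

n(LiOH) = 0.04458 x 0.01858 = 0.0008283 mol.
n(HBr) in the aliquot = 0.0008283 mol.
[diluted HBr] = 0.0008283 / 0.01859 = 0.04456 M.
Dilution factor = 500.0/9.540 = 52.41, so [stock] = 0.04456 x 52.41 = 2.34 M.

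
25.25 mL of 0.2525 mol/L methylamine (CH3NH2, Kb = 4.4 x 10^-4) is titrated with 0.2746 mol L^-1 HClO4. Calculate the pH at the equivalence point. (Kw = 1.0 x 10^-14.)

n(CH3NH2) = 0.2525 x 0.02525 = 0.006376 mol; V(HClO4) at equivalence = 0.006376/0.2746 = 0.02322 L.
At equivalence the base is fully converted to CH3NH3+; total volume = 0.04847 L, so [CH3NH3+] = 0.006376/0.04847 = 0.1315 M.
Ka(CH3NH3+) = Kw/Kb = 1.0e-14 / 4.4 x 10^-4 = 2.27e-11.
[H^+] = sqrt(Ka x [CH3NH3+]) = sqrt(2.27e-11 x 0.1315) = 1.73e-6 M.
pH = -log(1.73e-6) = 5.76.

5.76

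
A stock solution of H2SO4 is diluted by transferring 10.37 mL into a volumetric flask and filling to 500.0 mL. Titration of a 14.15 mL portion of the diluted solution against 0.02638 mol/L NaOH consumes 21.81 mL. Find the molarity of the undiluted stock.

n(NaOH) = 0.02638 x 0.02181 = 0.0005753 mol.
n(H2SO4) in the aliquot = 0.0005753 x 1/2 = 0.0002877 mol.
[diluted H2SO4] = 0.0002877 / 0.01415 = 0.02033 M.
Dilution factor = 500.0/10.37 = 48.22, so [stock] = 0.02033 x 48.22 = 0.980 M.

0.980 M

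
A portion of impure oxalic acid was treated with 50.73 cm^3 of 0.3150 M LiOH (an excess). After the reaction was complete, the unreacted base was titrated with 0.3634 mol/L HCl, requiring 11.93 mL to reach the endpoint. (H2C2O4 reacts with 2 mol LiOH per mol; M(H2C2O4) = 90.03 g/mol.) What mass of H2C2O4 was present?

Total n(LiOH) added = 0.3150 x 0.05073 = 0.01598 mol.
n(HCl) used = 0.3634 x 0.01193 = 0.004335 mol, which equals the excess n(LiOH).
So n(LiOH) consumed by the sample = 0.01598 - 0.004335 = 0.01164 mol.
n(H2C2O4) = 0.01164 / 2 = 0.005822 mol.
mass = 0.005822 mol x 90.03 g/mol = 0.524 g.

0.524 g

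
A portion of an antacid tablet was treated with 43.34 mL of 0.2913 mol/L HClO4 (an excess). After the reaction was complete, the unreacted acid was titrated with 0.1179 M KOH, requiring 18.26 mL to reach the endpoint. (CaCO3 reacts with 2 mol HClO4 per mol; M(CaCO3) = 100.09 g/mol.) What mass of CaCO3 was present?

Total n(HClO4) added = 0.2913 x 0.04334 = 0.01262 mol.
n(KOH) used = 0.1179 x 0.01826 = 0.002153 mol, which equals the excess n(HClO4).
So n(HClO4) consumed by the sample = 0.01262 - 0.002153 = 0.01047 mol.
n(CaCO3) = 0.01047 / 2 = 0.005236 mol.
mass = 0.005236 mol x 100.09 g/mol = 0.524 g.

0.524 g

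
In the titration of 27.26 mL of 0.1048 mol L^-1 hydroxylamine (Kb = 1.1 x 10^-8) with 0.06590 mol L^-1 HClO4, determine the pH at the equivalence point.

3.72

n(NH2OH) = 0.1048 x 0.02726 = 0.002857 mol; V(HClO4) at equivalence = 0.002857/0.06590 = 0.04335 L.
At equivalence the base is fully converted to NH3OH+; total volume = 0.07061 L, so [NH3OH+] = 0.002857/0.07061 = 0.04046 M.
Ka(NH3OH+) = Kw/Kb = 1.0e-14 / 1.1 x 10^-8 = 9.09e-7.
[H^+] = sqrt(Ka x [NH3OH+]) = sqrt(9.09e-7 x 0.04046) = 0.000192 M.
pH = -log(0.000192) = 3.72.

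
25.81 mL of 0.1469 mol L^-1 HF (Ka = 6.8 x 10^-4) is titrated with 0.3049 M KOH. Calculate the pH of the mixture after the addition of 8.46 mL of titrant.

Initial n(HF) = 0.1469 x 0.02581 = 0.003791 mol.
n(KOH) added = 0.3049 x 0.008460 = 0.002579 mol, converting that many moles of HF to F-.
Remaining n(HF) = 0.001212 mol; n(F-) = 0.002579 mol.
By Henderson-Hasselbalch, pH = pKa + log([A^-]/[HA]) = 3.17 + log(0.002579/0.001212) = 3.17 + (+0.33) = 3.50.

3.50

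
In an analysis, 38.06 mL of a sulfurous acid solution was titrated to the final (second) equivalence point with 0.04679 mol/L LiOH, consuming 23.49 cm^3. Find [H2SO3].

n(LiOH) = 0.04679 x 0.02349 = 0.001099 mol.
At the final (second) equivalence point, 2 mol OH^- react per mol H2SO3, so n(H2SO3) = 0.001099 / 2 = 0.0005495 mol.
[H2SO3] = 0.0005495 / 0.03806 L = 0.0144 M.

0.0144 M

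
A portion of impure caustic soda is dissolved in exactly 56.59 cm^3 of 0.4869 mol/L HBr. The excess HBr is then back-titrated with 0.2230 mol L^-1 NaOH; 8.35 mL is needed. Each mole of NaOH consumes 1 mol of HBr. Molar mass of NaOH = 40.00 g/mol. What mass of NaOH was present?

Total n(HBr) added = 0.4869 x 0.05659 = 0.02755 mol.
n(NaOH) used = 0.2230 x 0.008350 = 0.001862 mol, which equals the excess n(HBr).
So n(HBr) consumed by the sample = 0.02755 - 0.001862 = 0.02569 mol.
n(NaOH) = 0.02569 / 1 = 0.02569 mol.
mass = 0.02569 mol x 40.00 g/mol = 1.03 g.

1.03 g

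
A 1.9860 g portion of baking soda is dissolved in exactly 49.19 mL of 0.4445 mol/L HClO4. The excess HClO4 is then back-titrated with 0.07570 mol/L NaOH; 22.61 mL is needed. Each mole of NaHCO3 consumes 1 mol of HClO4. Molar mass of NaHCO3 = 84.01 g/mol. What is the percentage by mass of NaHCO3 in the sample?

85.3%

Total n(HClO4) added = 0.4445 x 0.04919 = 0.02186 mol.
n(NaOH) used = 0.07570 x 0.02261 = 0.001712 mol, which equals the excess n(HClO4).
So n(HClO4) consumed by the sample = 0.02186 - 0.001712 = 0.02015 mol.
n(NaHCO3) = 0.02015 / 1 = 0.02015 mol.
mass NaHCO3 = 0.02015 x 84.01 = 1.693 g, so %NaHCO3 = 1.693/1.9860 x 100 = 85.3%.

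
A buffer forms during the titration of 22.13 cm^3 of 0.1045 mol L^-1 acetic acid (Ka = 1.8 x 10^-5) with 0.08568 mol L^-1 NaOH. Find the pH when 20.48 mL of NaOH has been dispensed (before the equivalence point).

Initial n(CH3COOH) = 0.1045 x 0.02213 = 0.002313 mol.
n(NaOH) added = 0.08568 x 0.02048 = 0.001755 mol, converting that many moles of CH3COOH to CH3COO-.
Remaining n(CH3COOH) = 0.0005579 mol; n(CH3COO-) = 0.001755 mol.
By Henderson-Hasselbalch, pH = pKa + log([A^-]/[HA]) = 4.74 + log(0.001755/0.0005579) = 4.74 + (+0.50) = 5.24.

5.24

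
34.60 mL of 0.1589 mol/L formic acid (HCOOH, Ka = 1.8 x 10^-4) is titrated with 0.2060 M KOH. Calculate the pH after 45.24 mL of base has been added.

n(acid) = 0.1589 x 0.03460 = 0.005498 mol; n(KOH) added = 0.2060 x 0.04524 = 0.009319 mol.
Base is in excess by 0.009319 - 0.005498 = 0.003821 mol in a total volume of 0.07984 L.
[OH^-] = 0.003821/0.07984 = 0.04786 M, so pOH = 1.32 and pH = 14.00 - 1.32 = 12.68.

12.68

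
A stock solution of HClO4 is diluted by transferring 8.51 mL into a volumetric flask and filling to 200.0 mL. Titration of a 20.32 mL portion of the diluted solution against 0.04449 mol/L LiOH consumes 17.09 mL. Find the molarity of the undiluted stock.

n(LiOH) = 0.04449 x 0.01709 = 0.0007603 mol.
n(HClO4) in the aliquot = 0.0007603 mol.
[diluted HClO4] = 0.0007603 / 0.02032 = 0.03742 M.
Dilution factor = 200.0/8.510 = 23.50, so [stock] = 0.03742 x 23.50 = 0.879 M.

0.879 M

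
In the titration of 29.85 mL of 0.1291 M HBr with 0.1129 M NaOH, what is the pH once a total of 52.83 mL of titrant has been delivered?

n(acid) = 0.1291 x 0.02985 = 0.003854 mol; n(NaOH) added = 0.1129 x 0.05283 = 0.005965 mol.
Base is in excess by 0.005965 - 0.003854 = 0.002111 mol in a total volume of 0.08268 L.
[OH^-] = 0.002111/0.08268 = 0.02553 M, so pOH = 1.59 and pH = 14.00 - 1.59 = 12.41.

12.41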